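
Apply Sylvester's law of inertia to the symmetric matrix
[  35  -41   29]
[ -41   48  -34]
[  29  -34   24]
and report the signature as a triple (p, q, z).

step 0: pivot 35 → sign +
step 1: pivot -1/35 → sign −
step 2: row/col 2 already zero → sign 0
signature = (1, 1, 1)

Answer: (1, 1, 1)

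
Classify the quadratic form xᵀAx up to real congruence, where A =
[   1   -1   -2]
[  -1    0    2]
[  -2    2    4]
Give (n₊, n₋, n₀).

Answer: (1, 1, 1)

Derivation:
step 0: pivot 1 → sign +
step 1: pivot -1 → sign −
step 2: row/col 2 already zero → sign 0
signature = (1, 1, 1)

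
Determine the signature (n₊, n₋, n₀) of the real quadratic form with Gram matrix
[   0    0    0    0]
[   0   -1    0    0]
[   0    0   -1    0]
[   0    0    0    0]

step 0: pivot -1 → sign −
step 1: pivot -1 → sign −
step 2: row/col 2 already zero → sign 0
step 3: row/col 3 already zero → sign 0
signature = (0, 2, 2)

Answer: (0, 2, 2)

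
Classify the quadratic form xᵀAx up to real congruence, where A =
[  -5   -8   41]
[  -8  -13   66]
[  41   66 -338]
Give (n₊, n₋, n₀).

step 0: pivot -5 → sign −
step 1: pivot -1/5 → sign −
step 2: pivot -1 → sign −
signature = (0, 3, 0)

Answer: (0, 3, 0)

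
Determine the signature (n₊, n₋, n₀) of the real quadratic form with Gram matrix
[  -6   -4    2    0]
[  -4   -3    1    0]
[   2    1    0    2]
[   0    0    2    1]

Answer: (1, 3, 0)

Derivation:
step 0: pivot -6 → sign −
step 1: pivot -1/3 → sign −
step 2: pivot 1 → sign +
step 3: pivot -3 → sign −
signature = (1, 3, 0)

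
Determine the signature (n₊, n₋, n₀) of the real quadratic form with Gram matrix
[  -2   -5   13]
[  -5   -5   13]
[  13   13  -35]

Answer: (1, 2, 0)

Derivation:
step 0: pivot -2 → sign −
step 1: pivot 15/2 → sign +
step 2: pivot -6/5 → sign −
signature = (1, 2, 0)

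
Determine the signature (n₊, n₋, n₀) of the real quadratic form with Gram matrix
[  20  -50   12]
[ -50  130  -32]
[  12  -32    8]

step 0: pivot 20 → sign +
step 1: pivot 5 → sign +
step 2: row/col 2 already zero → sign 0
signature = (2, 0, 1)

Answer: (2, 0, 1)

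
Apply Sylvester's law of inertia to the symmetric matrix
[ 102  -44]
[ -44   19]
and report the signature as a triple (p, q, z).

Answer: (2, 0, 0)

Derivation:
step 0: pivot 102 → sign +
step 1: pivot 1/51 → sign +
signature = (2, 0, 0)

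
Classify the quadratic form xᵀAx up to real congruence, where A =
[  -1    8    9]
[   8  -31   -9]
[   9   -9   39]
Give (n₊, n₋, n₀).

step 0: pivot -1 → sign −
step 1: pivot 33 → sign +
step 2: pivot -3/11 → sign −
signature = (1, 2, 0)

Answer: (1, 2, 0)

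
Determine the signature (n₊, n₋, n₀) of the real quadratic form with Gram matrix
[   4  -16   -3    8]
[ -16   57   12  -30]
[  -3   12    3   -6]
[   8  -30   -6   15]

Answer: (2, 2, 0)

Derivation:
step 0: pivot 4 → sign +
step 1: pivot -7 → sign −
step 2: pivot 3/4 → sign +
step 3: pivot -3/7 → sign −
signature = (2, 2, 0)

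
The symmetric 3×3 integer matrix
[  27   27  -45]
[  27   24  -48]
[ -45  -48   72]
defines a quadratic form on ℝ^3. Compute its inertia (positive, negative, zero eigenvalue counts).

Answer: (1, 1, 1)

Derivation:
step 0: pivot 27 → sign +
step 1: pivot -3 → sign −
step 2: row/col 2 already zero → sign 0
signature = (1, 1, 1)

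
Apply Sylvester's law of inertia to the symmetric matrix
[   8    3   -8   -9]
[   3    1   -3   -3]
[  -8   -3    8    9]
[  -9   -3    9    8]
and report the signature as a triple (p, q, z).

step 0: pivot 8 → sign +
step 1: pivot -1/8 → sign −
step 2: pivot -1 → sign −
step 3: row/col 3 already zero → sign 0
signature = (1, 2, 1)

Answer: (1, 2, 1)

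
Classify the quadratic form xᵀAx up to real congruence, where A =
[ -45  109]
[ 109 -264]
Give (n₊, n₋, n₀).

step 0: pivot -45 → sign −
step 1: pivot 1/45 → sign +
signature = (1, 1, 0)

Answer: (1, 1, 0)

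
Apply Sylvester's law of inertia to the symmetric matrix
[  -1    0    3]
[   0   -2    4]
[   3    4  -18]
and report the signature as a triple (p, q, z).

step 0: pivot -1 → sign −
step 1: pivot -2 → sign −
step 2: pivot -1 → sign −
signature = (0, 3, 0)

Answer: (0, 3, 0)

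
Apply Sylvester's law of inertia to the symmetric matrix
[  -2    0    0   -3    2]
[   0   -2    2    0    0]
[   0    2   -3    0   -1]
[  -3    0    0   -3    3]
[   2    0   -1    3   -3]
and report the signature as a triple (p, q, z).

Answer: (1, 3, 1)

Derivation:
step 0: pivot -2 → sign −
step 1: pivot -2 → sign −
step 2: pivot -1 → sign −
step 3: pivot 3/2 → sign +
step 4: row/col 4 already zero → sign 0
signature = (1, 3, 1)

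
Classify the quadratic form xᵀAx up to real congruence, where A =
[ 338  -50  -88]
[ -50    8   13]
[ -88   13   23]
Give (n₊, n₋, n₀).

Answer: (3, 0, 0)

Derivation:
step 0: pivot 338 → sign +
step 1: pivot 102/169 → sign +
step 2: pivot 3/34 → sign +
signature = (3, 0, 0)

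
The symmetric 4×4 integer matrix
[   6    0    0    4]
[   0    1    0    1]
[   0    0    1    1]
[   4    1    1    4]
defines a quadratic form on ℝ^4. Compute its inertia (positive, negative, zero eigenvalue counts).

Answer: (3, 1, 0)

Derivation:
step 0: pivot 6 → sign +
step 1: pivot 1 → sign +
step 2: pivot 1 → sign +
step 3: pivot -2/3 → sign −
signature = (3, 1, 0)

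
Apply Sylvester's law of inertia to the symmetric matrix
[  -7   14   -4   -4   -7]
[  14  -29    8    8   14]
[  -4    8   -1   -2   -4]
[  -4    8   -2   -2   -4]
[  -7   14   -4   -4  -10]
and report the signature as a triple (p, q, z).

Answer: (2, 3, 0)

Derivation:
step 0: pivot -7 → sign −
step 1: pivot -1 → sign −
step 2: pivot 9/7 → sign +
step 3: pivot 2/9 → sign +
step 4: pivot -3 → sign −
signature = (2, 3, 0)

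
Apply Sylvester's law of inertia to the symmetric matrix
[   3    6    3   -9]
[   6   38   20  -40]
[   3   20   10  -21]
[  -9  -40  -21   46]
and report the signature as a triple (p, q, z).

step 0: pivot 3 → sign +
step 1: pivot 26 → sign +
step 2: pivot -7/13 → sign −
step 3: pivot 3/7 → sign +
signature = (3, 1, 0)

Answer: (3, 1, 0)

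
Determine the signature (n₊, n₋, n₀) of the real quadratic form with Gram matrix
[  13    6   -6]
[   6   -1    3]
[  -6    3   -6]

step 0: pivot 13 → sign +
step 1: pivot -49/13 → sign −
step 2: pivot 3/49 → sign +
signature = (2, 1, 0)

Answer: (2, 1, 0)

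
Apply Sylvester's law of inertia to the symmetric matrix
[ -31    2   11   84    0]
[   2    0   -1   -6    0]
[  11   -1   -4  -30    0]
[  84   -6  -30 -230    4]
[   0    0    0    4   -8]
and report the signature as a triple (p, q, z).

Answer: (1, 3, 1)

Derivation:
step 0: pivot -31 → sign −
step 1: pivot 4/31 → sign +
step 2: pivot -3/4 → sign −
step 3: pivot -2 → sign −
step 4: row/col 4 already zero → sign 0
signature = (1, 3, 1)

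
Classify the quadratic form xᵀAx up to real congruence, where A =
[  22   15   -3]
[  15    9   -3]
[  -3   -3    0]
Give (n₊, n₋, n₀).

step 0: pivot 22 → sign +
step 1: pivot -27/22 → sign −
step 2: pivot 1/3 → sign +
signature = (2, 1, 0)

Answer: (2, 1, 0)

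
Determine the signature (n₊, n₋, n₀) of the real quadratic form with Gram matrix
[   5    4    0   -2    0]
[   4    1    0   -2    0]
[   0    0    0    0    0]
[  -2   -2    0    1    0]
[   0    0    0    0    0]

Answer: (2, 1, 2)

Derivation:
step 0: pivot 5 → sign +
step 1: pivot -11/5 → sign −
step 2: pivot 3/11 → sign +
step 3: row/col 3 already zero → sign 0
step 4: row/col 4 already zero → sign 0
signature = (2, 1, 2)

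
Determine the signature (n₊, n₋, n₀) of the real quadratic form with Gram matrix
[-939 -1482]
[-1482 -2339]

step 0: pivot -939 → sign −
step 1: pivot 1/313 → sign +
signature = (1, 1, 0)

Answer: (1, 1, 0)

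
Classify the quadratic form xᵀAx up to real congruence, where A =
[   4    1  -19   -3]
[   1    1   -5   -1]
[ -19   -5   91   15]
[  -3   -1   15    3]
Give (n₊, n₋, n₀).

step 0: pivot 4 → sign +
step 1: pivot 3/4 → sign +
step 2: pivot 2/3 → sign +
step 3: row/col 3 already zero → sign 0
signature = (3, 0, 1)

Answer: (3, 0, 1)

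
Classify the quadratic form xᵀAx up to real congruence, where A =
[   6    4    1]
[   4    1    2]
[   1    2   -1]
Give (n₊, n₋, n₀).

step 0: pivot 6 → sign +
step 1: pivot -5/3 → sign −
step 2: pivot -1/10 → sign −
signature = (1, 2, 0)

Answer: (1, 2, 0)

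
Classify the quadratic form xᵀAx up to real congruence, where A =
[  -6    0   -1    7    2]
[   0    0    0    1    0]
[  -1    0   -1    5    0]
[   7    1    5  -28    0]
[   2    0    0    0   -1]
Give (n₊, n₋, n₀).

step 0: pivot -6 → sign −
step 1: pivot -5/6 → sign −
step 2: pivot -11/5 → sign −
step 3: pivot 5/11 → sign +
step 4: pivot -1/5 → sign −
signature = (1, 4, 0)

Answer: (1, 4, 0)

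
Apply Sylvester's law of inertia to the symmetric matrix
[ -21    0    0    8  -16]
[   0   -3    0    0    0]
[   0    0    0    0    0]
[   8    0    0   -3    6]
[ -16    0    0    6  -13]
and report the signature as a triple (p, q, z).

Answer: (1, 3, 1)

Derivation:
step 0: pivot -21 → sign −
step 1: pivot -3 → sign −
step 2: pivot 1/21 → sign +
step 3: pivot -1 → sign −
step 4: row/col 4 already zero → sign 0
signature = (1, 3, 1)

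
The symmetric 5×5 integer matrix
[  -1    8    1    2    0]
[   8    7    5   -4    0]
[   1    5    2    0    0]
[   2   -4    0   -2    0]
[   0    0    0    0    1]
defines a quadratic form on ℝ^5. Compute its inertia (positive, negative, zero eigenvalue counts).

step 0: pivot -1 → sign −
step 1: pivot 71 → sign +
step 2: pivot 44/71 → sign +
step 3: pivot -1/11 → sign −
step 4: pivot 1 → sign +
signature = (3, 2, 0)

Answer: (3, 2, 0)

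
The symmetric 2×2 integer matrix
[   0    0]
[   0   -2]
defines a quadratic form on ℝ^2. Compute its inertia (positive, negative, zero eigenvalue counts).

step 0: pivot -2 → sign −
step 1: row/col 1 already zero → sign 0
signature = (0, 1, 1)

Answer: (0, 1, 1)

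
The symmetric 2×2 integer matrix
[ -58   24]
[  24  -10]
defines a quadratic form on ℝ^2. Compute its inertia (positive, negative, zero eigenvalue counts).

Answer: (0, 2, 0)

Derivation:
step 0: pivot -58 → sign −
step 1: pivot -2/29 → sign −
signature = (0, 2, 0)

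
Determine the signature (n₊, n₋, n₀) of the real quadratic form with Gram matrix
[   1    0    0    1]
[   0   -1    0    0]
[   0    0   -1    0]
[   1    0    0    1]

step 0: pivot 1 → sign +
step 1: pivot -1 → sign −
step 2: pivot -1 → sign −
step 3: row/col 3 already zero → sign 0
signature = (1, 2, 1)

Answer: (1, 2, 1)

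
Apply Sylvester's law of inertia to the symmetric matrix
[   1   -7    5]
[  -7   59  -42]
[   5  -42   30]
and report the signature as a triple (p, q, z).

step 0: pivot 1 → sign +
step 1: pivot 10 → sign +
step 2: pivot 1/10 → sign +
signature = (3, 0, 0)

Answer: (3, 0, 0)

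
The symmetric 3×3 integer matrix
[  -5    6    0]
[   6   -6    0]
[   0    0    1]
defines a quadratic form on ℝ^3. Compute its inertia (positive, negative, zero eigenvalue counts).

Answer: (2, 1, 0)

Derivation:
step 0: pivot -5 → sign −
step 1: pivot 6/5 → sign +
step 2: pivot 1 → sign +
signature = (2, 1, 0)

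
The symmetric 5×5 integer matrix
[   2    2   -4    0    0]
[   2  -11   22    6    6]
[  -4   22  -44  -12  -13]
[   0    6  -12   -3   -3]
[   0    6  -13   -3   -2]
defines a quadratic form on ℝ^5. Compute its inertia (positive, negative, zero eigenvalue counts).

Answer: (2, 3, 0)

Derivation:
step 0: pivot 2 → sign +
step 1: pivot -13 → sign −
step 2: pivot -3/13 → sign −
step 3: pivot 1 → sign +
step 4: pivot -1 → sign −
signature = (2, 3, 0)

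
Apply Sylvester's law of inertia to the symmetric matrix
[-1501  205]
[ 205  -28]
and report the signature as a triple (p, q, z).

step 0: pivot -1501 → sign −
step 1: pivot -3/1501 → sign −
signature = (0, 2, 0)

Answer: (0, 2, 0)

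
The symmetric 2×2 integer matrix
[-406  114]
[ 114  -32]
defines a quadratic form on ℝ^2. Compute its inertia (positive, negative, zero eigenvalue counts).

step 0: pivot -406 → sign −
step 1: pivot 2/203 → sign +
signature = (1, 1, 0)

Answer: (1, 1, 0)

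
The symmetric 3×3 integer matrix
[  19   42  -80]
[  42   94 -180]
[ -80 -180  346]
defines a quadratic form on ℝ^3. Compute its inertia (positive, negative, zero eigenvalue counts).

step 0: pivot 19 → sign +
step 1: pivot 22/19 → sign +
step 2: pivot 6/11 → sign +
signature = (3, 0, 0)

Answer: (3, 0, 0)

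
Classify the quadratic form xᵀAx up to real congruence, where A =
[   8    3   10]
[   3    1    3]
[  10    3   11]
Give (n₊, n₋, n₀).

Answer: (2, 1, 0)

Derivation:
step 0: pivot 8 → sign +
step 1: pivot -1/8 → sign −
step 2: pivot 3 → sign +
signature = (2, 1, 0)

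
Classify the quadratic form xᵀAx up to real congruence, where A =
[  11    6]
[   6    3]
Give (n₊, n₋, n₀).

step 0: pivot 11 → sign +
step 1: pivot -3/11 → sign −
signature = (1, 1, 0)

Answer: (1, 1, 0)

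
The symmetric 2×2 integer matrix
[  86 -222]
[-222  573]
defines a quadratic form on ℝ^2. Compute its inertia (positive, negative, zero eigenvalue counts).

Answer: (1, 1, 0)

Derivation:
step 0: pivot 86 → sign +
step 1: pivot -3/43 → sign −
signature = (1, 1, 0)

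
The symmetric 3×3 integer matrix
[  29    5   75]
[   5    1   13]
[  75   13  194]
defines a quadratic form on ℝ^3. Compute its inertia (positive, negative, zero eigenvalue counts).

step 0: pivot 29 → sign +
step 1: pivot 4/29 → sign +
step 2: row/col 2 already zero → sign 0
signature = (2, 0, 1)

Answer: (2, 0, 1)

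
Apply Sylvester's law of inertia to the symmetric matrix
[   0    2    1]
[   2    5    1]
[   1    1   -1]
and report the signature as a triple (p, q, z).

step 0: pivot 5 → sign +
step 1: pivot -4/5 → sign −
step 2: pivot -3/4 → sign −
signature = (1, 2, 0)

Answer: (1, 2, 0)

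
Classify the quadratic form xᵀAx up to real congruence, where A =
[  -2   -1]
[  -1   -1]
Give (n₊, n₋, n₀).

Answer: (0, 2, 0)

Derivation:
step 0: pivot -2 → sign −
step 1: pivot -1/2 → sign −
signature = (0, 2, 0)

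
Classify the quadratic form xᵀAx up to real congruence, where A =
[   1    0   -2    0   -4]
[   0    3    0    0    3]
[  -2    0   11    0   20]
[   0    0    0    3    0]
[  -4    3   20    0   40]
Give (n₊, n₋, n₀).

step 0: pivot 1 → sign +
step 1: pivot 3 → sign +
step 2: pivot 7 → sign +
step 3: pivot 3 → sign +
step 4: pivot 3/7 → sign +
signature = (5, 0, 0)

Answer: (5, 0, 0)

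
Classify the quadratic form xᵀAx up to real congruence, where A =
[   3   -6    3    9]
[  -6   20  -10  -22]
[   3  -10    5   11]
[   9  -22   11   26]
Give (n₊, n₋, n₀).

step 0: pivot 3 → sign +
step 1: pivot 8 → sign +
step 2: pivot -3 → sign −
step 3: row/col 3 already zero → sign 0
signature = (2, 1, 1)

Answer: (2, 1, 1)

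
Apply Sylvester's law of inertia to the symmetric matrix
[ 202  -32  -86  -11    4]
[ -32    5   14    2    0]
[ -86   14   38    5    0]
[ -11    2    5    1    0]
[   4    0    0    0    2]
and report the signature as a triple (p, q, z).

Answer: (3, 1, 1)

Derivation:
step 0: pivot 202 → sign +
step 1: pivot -7/101 → sign −
step 2: pivot 24/7 → sign +
step 3: pivot 1/2 → sign +
step 4: row/col 4 already zero → sign 0
signature = (3, 1, 1)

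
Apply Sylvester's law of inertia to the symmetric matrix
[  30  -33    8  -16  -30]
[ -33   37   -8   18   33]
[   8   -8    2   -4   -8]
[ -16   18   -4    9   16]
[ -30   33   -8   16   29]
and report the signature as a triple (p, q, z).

step 0: pivot 30 → sign +
step 1: pivot 7/10 → sign +
step 2: pivot -22/21 → sign −
step 3: pivot 3/11 → sign +
step 4: pivot -1 → sign −
signature = (3, 2, 0)

Answer: (3, 2, 0)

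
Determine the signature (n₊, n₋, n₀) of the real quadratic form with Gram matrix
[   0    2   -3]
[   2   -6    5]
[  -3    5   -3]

Answer: (1, 2, 0)

Derivation:
step 0: pivot -6 → sign −
step 1: pivot 2/3 → sign +
step 2: pivot -3/2 → sign −
signature = (1, 2, 0)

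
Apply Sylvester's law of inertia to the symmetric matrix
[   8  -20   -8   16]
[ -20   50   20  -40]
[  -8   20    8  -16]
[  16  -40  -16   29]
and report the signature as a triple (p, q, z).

step 0: pivot 8 → sign +
step 1: pivot -3 → sign −
step 2: row/col 2 already zero → sign 0
step 3: row/col 3 already zero → sign 0
signature = (1, 1, 2)

Answer: (1, 1, 2)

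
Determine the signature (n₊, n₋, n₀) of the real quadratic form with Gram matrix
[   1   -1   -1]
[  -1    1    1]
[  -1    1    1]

step 0: pivot 1 → sign +
step 1: row/col 1 already zero → sign 0
step 2: row/col 2 already zero → sign 0
signature = (1, 0, 2)

Answer: (1, 0, 2)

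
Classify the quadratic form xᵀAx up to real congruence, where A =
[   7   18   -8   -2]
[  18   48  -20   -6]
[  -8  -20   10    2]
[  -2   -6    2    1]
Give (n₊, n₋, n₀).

step 0: pivot 7 → sign +
step 1: pivot 12/7 → sign +
step 2: pivot 2/3 → sign +
step 3: row/col 3 already zero → sign 0
signature = (3, 0, 1)

Answer: (3, 0, 1)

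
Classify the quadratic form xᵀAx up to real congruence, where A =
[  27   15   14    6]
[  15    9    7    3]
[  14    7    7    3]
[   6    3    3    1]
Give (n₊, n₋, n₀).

Answer: (2, 2, 0)

Derivation:
step 0: pivot 27 → sign +
step 1: pivot 2/3 → sign +
step 2: pivot -7/6 → sign −
step 3: pivot -2/7 → sign −
signature = (2, 2, 0)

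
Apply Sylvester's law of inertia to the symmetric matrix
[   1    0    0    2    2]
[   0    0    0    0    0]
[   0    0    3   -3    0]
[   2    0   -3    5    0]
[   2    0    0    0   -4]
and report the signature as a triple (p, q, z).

Answer: (2, 1, 2)

Derivation:
step 0: pivot 1 → sign +
step 1: pivot 3 → sign +
step 2: pivot -2 → sign −
step 3: row/col 3 already zero → sign 0
step 4: row/col 4 already zero → sign 0
signature = (2, 1, 2)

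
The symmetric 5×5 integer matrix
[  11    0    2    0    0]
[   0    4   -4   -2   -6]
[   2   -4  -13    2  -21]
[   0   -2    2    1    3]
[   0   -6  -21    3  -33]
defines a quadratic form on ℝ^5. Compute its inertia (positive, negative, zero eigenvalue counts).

Answer: (2, 2, 1)

Derivation:
step 0: pivot 11 → sign +
step 1: pivot 4 → sign +
step 2: pivot -191/11 → sign −
step 3: pivot -3/191 → sign −
step 4: row/col 4 already zero → sign 0
signature = (2, 2, 1)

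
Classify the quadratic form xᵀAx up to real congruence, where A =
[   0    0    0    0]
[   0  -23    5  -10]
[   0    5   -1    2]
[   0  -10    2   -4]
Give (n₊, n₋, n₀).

step 0: pivot -23 → sign −
step 1: pivot 2/23 → sign +
step 2: row/col 2 already zero → sign 0
step 3: row/col 3 already zero → sign 0
signature = (1, 1, 2)

Answer: (1, 1, 2)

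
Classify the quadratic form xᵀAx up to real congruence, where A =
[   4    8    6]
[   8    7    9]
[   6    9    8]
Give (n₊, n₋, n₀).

Answer: (1, 1, 1)

Derivation:
step 0: pivot 4 → sign +
step 1: pivot -9 → sign −
step 2: row/col 2 already zero → sign 0
signature = (1, 1, 1)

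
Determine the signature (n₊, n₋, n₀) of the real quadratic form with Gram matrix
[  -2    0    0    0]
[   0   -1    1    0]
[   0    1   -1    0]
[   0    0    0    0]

step 0: pivot -2 → sign −
step 1: pivot -1 → sign −
step 2: row/col 2 already zero → sign 0
step 3: row/col 3 already zero → sign 0
signature = (0, 2, 2)

Answer: (0, 2, 2)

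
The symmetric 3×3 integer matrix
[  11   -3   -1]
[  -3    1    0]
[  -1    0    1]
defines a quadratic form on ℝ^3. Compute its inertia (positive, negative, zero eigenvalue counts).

step 0: pivot 11 → sign +
step 1: pivot 2/11 → sign +
step 2: pivot 1/2 → sign +
signature = (3, 0, 0)

Answer: (3, 0, 0)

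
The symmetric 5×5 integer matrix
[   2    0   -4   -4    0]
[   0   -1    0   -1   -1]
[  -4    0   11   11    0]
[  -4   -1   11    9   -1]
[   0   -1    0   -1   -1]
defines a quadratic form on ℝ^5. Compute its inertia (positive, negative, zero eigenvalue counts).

step 0: pivot 2 → sign +
step 1: pivot -1 → sign −
step 2: pivot 3 → sign +
step 3: pivot -1 → sign −
step 4: row/col 4 already zero → sign 0
signature = (2, 2, 1)

Answer: (2, 2, 1)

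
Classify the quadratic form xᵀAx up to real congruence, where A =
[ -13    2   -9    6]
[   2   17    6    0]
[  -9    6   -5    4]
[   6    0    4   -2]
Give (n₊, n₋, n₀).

Answer: (2, 2, 0)

Derivation:
step 0: pivot -13 → sign −
step 1: pivot 225/13 → sign +
step 2: pivot 18/25 → sign +
step 3: pivot -2/9 → sign −
signature = (2, 2, 0)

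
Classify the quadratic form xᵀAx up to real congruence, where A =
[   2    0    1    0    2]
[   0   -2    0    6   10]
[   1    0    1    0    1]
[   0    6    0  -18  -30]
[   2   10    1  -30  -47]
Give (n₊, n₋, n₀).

step 0: pivot 2 → sign +
step 1: pivot -2 → sign −
step 2: pivot 1/2 → sign +
step 3: pivot 1 → sign +
step 4: row/col 4 already zero → sign 0
signature = (3, 1, 1)

Answer: (3, 1, 1)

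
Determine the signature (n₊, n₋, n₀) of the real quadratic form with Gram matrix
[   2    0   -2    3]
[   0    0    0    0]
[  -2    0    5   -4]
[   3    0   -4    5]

Answer: (3, 0, 1)

Derivation:
step 0: pivot 2 → sign +
step 1: pivot 3 → sign +
step 2: pivot 1/6 → sign +
step 3: row/col 3 already zero → sign 0
signature = (3, 0, 1)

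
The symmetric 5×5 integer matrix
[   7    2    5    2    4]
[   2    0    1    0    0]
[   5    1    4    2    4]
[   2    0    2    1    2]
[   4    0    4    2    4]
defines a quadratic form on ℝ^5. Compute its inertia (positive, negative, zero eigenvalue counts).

step 0: pivot 7 → sign +
step 1: pivot -4/7 → sign −
step 2: pivot 3/4 → sign +
step 3: pivot -1/3 → sign −
step 4: row/col 4 already zero → sign 0
signature = (2, 2, 1)

Answer: (2, 2, 1)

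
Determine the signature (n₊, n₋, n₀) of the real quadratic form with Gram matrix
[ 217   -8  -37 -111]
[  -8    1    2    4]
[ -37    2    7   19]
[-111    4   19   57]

Answer: (3, 0, 1)

Derivation:
step 0: pivot 217 → sign +
step 1: pivot 153/217 → sign +
step 2: pivot 2/17 → sign +
step 3: row/col 3 already zero → sign 0
signature = (3, 0, 1)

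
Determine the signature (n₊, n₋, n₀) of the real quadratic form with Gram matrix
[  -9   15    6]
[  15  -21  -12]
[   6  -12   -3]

Answer: (1, 1, 1)

Derivation:
step 0: pivot -9 → sign −
step 1: pivot 4 → sign +
step 2: row/col 2 already zero → sign 0
signature = (1, 1, 1)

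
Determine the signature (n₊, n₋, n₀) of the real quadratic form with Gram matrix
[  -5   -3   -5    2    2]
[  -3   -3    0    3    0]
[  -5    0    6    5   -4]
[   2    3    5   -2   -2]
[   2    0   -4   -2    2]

Answer: (1, 4, 0)

Derivation:
step 0: pivot -5 → sign −
step 1: pivot -6/5 → sign −
step 2: pivot 37/2 → sign +
step 3: pivot -57/37 → sign −
step 4: pivot -2/19 → sign −
signature = (1, 4, 0)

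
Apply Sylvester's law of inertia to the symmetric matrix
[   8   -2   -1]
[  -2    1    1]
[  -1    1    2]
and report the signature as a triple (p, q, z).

step 0: pivot 8 → sign +
step 1: pivot 1/2 → sign +
step 2: pivot 3/4 → sign +
signature = (3, 0, 0)

Answer: (3, 0, 0)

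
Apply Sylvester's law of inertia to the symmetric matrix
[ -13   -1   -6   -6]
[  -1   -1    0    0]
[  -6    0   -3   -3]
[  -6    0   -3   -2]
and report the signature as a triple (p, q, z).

step 0: pivot -13 → sign −
step 1: pivot -12/13 → sign −
step 2: pivot 1 → sign +
step 3: row/col 3 already zero → sign 0
signature = (1, 2, 1)

Answer: (1, 2, 1)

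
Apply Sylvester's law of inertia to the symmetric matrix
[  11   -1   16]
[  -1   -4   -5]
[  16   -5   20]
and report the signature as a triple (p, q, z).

step 0: pivot 11 → sign +
step 1: pivot -45/11 → sign −
step 2: pivot -1/5 → sign −
signature = (1, 2, 0)

Answer: (1, 2, 0)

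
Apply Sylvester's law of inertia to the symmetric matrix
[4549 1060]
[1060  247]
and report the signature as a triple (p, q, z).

step 0: pivot 4549 → sign +
step 1: pivot 3/4549 → sign +
signature = (2, 0, 0)

Answer: (2, 0, 0)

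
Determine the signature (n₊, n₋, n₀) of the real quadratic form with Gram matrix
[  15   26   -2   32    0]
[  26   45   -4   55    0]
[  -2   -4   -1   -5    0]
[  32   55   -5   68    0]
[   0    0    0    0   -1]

Answer: (2, 2, 1)

Derivation:
step 0: pivot 15 → sign +
step 1: pivot -1/15 → sign −
step 2: pivot 3 → sign +
step 3: pivot -1 → sign −
step 4: row/col 4 already zero → sign 0
signature = (2, 2, 1)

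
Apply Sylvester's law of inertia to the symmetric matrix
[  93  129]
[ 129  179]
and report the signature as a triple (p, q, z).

Answer: (2, 0, 0)

Derivation:
step 0: pivot 93 → sign +
step 1: pivot 2/31 → sign +
signature = (2, 0, 0)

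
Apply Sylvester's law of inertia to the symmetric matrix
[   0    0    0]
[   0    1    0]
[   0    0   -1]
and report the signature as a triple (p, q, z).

step 0: pivot 1 → sign +
step 1: pivot -1 → sign −
step 2: row/col 2 already zero → sign 0
signature = (1, 1, 1)

Answer: (1, 1, 1)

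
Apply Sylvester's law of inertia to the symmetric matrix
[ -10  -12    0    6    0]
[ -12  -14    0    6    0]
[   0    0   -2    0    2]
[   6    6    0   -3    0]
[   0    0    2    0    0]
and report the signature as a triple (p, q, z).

step 0: pivot -10 → sign −
step 1: pivot 2/5 → sign +
step 2: pivot -2 → sign −
step 3: pivot -3 → sign −
step 4: pivot 2 → sign +
signature = (2, 3, 0)

Answer: (2, 3, 0)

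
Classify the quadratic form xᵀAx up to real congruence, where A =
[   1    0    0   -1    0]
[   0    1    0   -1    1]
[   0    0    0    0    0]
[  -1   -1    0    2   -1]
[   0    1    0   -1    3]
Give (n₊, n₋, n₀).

Answer: (3, 0, 2)

Derivation:
step 0: pivot 1 → sign +
step 1: pivot 1 → sign +
step 2: pivot 2 → sign +
step 3: row/col 3 already zero → sign 0
step 4: row/col 4 already zero → sign 0
signature = (3, 0, 2)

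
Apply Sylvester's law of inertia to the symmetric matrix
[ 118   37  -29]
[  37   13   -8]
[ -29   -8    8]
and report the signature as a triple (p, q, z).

step 0: pivot 118 → sign +
step 1: pivot 165/118 → sign +
step 2: pivot 1/55 → sign +
signature = (3, 0, 0)

Answer: (3, 0, 0)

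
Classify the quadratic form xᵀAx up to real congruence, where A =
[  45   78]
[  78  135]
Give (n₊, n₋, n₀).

Answer: (1, 1, 0)

Derivation:
step 0: pivot 45 → sign +
step 1: pivot -1/5 → sign −
signature = (1, 1, 0)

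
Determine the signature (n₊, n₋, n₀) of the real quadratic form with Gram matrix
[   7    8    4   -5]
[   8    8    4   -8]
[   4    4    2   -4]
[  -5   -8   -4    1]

step 0: pivot 7 → sign +
step 1: pivot -8/7 → sign −
step 2: pivot 2 → sign +
step 3: row/col 3 already zero → sign 0
signature = (2, 1, 1)

Answer: (2, 1, 1)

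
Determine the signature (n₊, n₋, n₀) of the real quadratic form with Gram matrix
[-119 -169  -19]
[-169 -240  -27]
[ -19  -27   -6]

step 0: pivot -119 → sign −
step 1: pivot 1/119 → sign +
step 2: pivot -3 → sign −
signature = (1, 2, 0)

Answer: (1, 2, 0)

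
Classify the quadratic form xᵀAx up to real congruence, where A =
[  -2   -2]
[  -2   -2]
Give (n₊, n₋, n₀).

step 0: pivot -2 → sign −
step 1: row/col 1 already zero → sign 0
signature = (0, 1, 1)

Answer: (0, 1, 1)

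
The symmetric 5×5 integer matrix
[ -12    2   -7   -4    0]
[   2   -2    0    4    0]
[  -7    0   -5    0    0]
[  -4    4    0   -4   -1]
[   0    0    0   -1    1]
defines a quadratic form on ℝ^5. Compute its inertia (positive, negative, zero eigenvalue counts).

Answer: (2, 3, 0)

Derivation:
step 0: pivot -12 → sign −
step 1: pivot -5/3 → sign −
step 2: pivot -1/10 → sign −
step 3: pivot 4 → sign +
step 4: pivot 3/4 → sign +
signature = (2, 3, 0)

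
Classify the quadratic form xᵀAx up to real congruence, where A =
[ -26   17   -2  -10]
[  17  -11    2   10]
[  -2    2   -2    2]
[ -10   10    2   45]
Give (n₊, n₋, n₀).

Answer: (1, 3, 0)

Derivation:
step 0: pivot -26 → sign −
step 1: pivot 3/26 → sign +
step 2: pivot -6 → sign −
step 3: pivot -1 → sign −
signature = (1, 3, 0)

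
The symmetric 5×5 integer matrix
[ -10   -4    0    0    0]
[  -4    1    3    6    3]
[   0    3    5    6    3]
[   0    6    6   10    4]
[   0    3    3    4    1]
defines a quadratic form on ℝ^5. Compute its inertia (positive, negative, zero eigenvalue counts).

step 0: pivot -10 → sign −
step 1: pivot 13/5 → sign +
step 2: pivot 20/13 → sign +
step 3: pivot -22/5 → sign −
step 4: pivot -3/11 → sign −
signature = (2, 3, 0)

Answer: (2, 3, 0)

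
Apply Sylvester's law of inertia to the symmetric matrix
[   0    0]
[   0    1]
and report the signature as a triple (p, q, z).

step 0: pivot 1 → sign +
step 1: row/col 1 already zero → sign 0
signature = (1, 0, 1)

Answer: (1, 0, 1)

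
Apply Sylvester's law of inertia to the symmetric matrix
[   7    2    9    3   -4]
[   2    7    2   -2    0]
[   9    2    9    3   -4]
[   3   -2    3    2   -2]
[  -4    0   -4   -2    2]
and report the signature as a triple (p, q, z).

step 0: pivot 7 → sign +
step 1: pivot 45/7 → sign +
step 2: pivot -118/45 → sign −
step 3: pivot -5/59 → sign −
step 4: pivot 6/5 → sign +
signature = (3, 2, 0)

Answer: (3, 2, 0)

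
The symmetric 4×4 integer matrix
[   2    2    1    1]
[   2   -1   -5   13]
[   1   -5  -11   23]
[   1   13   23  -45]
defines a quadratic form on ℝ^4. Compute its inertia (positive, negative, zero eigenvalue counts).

Answer: (2, 2, 0)

Derivation:
step 0: pivot 2 → sign +
step 1: pivot -3 → sign −
step 2: pivot 1/2 → sign +
step 3: pivot -2 → sign −
signature = (2, 2, 0)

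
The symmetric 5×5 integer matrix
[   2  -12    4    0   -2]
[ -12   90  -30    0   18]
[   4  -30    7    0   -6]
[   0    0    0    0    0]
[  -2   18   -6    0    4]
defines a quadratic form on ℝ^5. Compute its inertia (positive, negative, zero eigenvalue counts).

step 0: pivot 2 → sign +
step 1: pivot 18 → sign +
step 2: pivot -3 → sign −
step 3: row/col 3 already zero → sign 0
step 4: row/col 4 already zero → sign 0
signature = (2, 1, 2)

Answer: (2, 1, 2)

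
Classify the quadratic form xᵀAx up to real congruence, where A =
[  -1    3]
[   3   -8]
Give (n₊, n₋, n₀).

Answer: (1, 1, 0)

Derivation:
step 0: pivot -1 → sign −
step 1: pivot 1 → sign +
signature = (1, 1, 0)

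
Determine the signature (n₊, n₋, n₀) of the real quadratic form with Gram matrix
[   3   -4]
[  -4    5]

step 0: pivot 3 → sign +
step 1: pivot -1/3 → sign −
signature = (1, 1, 0)

Answer: (1, 1, 0)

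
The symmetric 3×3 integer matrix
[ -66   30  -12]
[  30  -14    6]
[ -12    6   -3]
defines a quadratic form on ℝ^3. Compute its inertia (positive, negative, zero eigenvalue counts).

Answer: (0, 2, 1)

Derivation:
step 0: pivot -66 → sign −
step 1: pivot -4/11 → sign −
step 2: row/col 2 already zero → sign 0
signature = (0, 2, 1)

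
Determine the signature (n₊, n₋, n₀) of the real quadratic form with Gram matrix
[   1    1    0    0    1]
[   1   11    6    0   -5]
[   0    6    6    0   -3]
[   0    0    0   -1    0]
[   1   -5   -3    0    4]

Answer: (3, 2, 0)

Derivation:
step 0: pivot 1 → sign +
step 1: pivot 10 → sign +
step 2: pivot 12/5 → sign +
step 3: pivot -1 → sign −
step 4: pivot -3/4 → sign −
signature = (3, 2, 0)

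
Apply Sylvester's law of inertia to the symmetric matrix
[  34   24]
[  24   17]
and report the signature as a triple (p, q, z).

Answer: (2, 0, 0)

Derivation:
step 0: pivot 34 → sign +
step 1: pivot 1/17 → sign +
signature = (2, 0, 0)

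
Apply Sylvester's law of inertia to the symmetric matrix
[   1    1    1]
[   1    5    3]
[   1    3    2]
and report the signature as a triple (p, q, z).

step 0: pivot 1 → sign +
step 1: pivot 4 → sign +
step 2: row/col 2 already zero → sign 0
signature = (2, 0, 1)

Answer: (2, 0, 1)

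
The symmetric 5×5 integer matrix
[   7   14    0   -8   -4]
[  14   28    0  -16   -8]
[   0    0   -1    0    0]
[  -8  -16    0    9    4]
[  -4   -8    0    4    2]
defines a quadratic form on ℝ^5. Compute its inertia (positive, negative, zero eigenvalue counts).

step 0: pivot 7 → sign +
step 1: pivot -1 → sign −
step 2: pivot -1/7 → sign −
step 3: pivot 2 → sign +
step 4: row/col 4 already zero → sign 0
signature = (2, 2, 1)

Answer: (2, 2, 1)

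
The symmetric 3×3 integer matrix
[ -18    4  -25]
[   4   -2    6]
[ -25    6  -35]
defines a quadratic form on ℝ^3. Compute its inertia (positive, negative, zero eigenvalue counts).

step 0: pivot -18 → sign −
step 1: pivot -10/9 → sign −
step 2: pivot -1/10 → sign −
signature = (0, 3, 0)

Answer: (0, 3, 0)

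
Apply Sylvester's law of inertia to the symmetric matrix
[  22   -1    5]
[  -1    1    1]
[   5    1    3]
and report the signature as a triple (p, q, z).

step 0: pivot 22 → sign +
step 1: pivot 21/22 → sign +
step 2: pivot 2/7 → sign +
signature = (3, 0, 0)

Answer: (3, 0, 0)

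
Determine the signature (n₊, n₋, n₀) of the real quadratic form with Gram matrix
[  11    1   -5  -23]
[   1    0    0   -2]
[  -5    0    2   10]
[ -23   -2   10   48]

step 0: pivot 11 → sign +
step 1: pivot -1/11 → sign −
step 2: pivot 2 → sign +
step 3: row/col 3 already zero → sign 0
signature = (2, 1, 1)

Answer: (2, 1, 1)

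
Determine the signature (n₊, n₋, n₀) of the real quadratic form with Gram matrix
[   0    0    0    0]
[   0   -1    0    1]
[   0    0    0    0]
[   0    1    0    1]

step 0: pivot -1 → sign −
step 1: pivot 2 → sign +
step 2: row/col 2 already zero → sign 0
step 3: row/col 3 already zero → sign 0
signature = (1, 1, 2)

Answer: (1, 1, 2)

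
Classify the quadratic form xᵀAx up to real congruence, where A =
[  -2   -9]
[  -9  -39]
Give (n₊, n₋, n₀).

step 0: pivot -2 → sign −
step 1: pivot 3/2 → sign +
signature = (1, 1, 0)

Answer: (1, 1, 0)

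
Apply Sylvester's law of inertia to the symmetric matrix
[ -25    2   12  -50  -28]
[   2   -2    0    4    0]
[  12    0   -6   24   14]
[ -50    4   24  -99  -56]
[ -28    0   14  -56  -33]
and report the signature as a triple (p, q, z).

Answer: (2, 3, 0)

Derivation:
step 0: pivot -25 → sign −
step 1: pivot -46/25 → sign −
step 2: pivot 6/23 → sign +
step 3: pivot 1 → sign +
step 4: pivot -1/3 → sign −
signature = (2, 3, 0)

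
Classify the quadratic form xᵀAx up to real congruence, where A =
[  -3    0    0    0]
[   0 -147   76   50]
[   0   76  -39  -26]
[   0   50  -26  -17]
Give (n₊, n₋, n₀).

step 0: pivot -3 → sign −
step 1: pivot -147 → sign −
step 2: pivot 43/147 → sign +
step 3: pivot -3/43 → sign −
signature = (1, 3, 0)

Answer: (1, 3, 0)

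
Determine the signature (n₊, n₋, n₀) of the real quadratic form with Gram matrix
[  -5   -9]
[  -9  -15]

Answer: (1, 1, 0)

Derivation:
step 0: pivot -5 → sign −
step 1: pivot 6/5 → sign +
signature = (1, 1, 0)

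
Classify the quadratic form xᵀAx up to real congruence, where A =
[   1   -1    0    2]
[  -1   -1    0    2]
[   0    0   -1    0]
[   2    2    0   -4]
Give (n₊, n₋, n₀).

step 0: pivot 1 → sign +
step 1: pivot -2 → sign −
step 2: pivot -1 → sign −
step 3: row/col 3 already zero → sign 0
signature = (1, 2, 1)

Answer: (1, 2, 1)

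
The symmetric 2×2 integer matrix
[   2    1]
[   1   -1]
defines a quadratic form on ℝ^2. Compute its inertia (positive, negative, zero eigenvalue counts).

step 0: pivot 2 → sign +
step 1: pivot -3/2 → sign −
signature = (1, 1, 0)

Answer: (1, 1, 0)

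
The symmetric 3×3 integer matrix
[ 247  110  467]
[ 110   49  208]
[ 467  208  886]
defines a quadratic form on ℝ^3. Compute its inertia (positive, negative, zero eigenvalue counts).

Answer: (3, 0, 0)

Derivation:
step 0: pivot 247 → sign +
step 1: pivot 3/247 → sign +
step 2: pivot 3 → sign +
signature = (3, 0, 0)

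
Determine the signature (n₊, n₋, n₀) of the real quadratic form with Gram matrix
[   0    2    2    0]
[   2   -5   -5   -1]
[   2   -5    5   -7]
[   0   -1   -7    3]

Answer: (2, 2, 0)

Derivation:
step 0: pivot -5 → sign −
step 1: pivot 4/5 → sign +
step 2: pivot 10 → sign +
step 3: pivot -3/5 → sign −
signature = (2, 2, 0)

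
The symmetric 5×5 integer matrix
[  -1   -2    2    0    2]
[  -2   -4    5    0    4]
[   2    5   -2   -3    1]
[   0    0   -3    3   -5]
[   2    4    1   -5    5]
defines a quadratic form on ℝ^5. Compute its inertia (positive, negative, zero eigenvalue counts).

Answer: (3, 2, 0)

Derivation:
step 0: pivot -1 → sign −
step 1: pivot 2 → sign +
step 2: pivot -1/2 → sign −
step 3: pivot 3 → sign +
step 4: pivot 2/3 → sign +
signature = (3, 2, 0)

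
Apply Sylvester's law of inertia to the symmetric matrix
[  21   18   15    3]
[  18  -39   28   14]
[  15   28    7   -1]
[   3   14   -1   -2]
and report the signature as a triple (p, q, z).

Answer: (2, 2, 0)

Derivation:
step 0: pivot 21 → sign +
step 1: pivot -381/7 → sign −
step 2: pivot 190/381 → sign +
step 3: pivot -3/95 → sign −
signature = (2, 2, 0)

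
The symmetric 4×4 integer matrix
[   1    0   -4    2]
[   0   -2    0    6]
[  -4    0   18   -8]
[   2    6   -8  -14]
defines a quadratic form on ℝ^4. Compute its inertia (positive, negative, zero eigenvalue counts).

step 0: pivot 1 → sign +
step 1: pivot -2 → sign −
step 2: pivot 2 → sign +
step 3: row/col 3 already zero → sign 0
signature = (2, 1, 1)

Answer: (2, 1, 1)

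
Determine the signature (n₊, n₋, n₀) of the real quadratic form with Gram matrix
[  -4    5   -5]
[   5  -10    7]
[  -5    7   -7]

step 0: pivot -4 → sign −
step 1: pivot -15/4 → sign −
step 2: pivot -3/5 → sign −
signature = (0, 3, 0)

Answer: (0, 3, 0)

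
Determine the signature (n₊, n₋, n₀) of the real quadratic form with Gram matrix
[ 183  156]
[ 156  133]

Answer: (2, 0, 0)

Derivation:
step 0: pivot 183 → sign +
step 1: pivot 1/61 → sign +
signature = (2, 0, 0)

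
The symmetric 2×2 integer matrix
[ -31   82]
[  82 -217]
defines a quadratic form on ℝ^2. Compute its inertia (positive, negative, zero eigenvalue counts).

step 0: pivot -31 → sign −
step 1: pivot -3/31 → sign −
signature = (0, 2, 0)

Answer: (0, 2, 0)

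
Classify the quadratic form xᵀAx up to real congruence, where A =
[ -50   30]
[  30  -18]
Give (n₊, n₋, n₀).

Answer: (0, 1, 1)

Derivation:
step 0: pivot -50 → sign −
step 1: row/col 1 already zero → sign 0
signature = (0, 1, 1)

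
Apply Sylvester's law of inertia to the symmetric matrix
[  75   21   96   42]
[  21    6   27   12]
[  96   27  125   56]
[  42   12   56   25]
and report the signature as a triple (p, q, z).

Answer: (3, 1, 0)

Derivation:
step 0: pivot 75 → sign +
step 1: pivot 3/25 → sign +
step 2: pivot 2 → sign +
step 3: pivot -1 → sign −
signature = (3, 1, 0)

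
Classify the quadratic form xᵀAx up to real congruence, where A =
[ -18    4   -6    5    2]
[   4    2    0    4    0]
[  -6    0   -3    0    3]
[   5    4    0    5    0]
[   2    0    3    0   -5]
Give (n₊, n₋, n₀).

step 0: pivot -18 → sign −
step 1: pivot 26/9 → sign +
step 2: pivot -21/13 → sign −
step 3: pivot -33/14 → sign −
step 4: pivot -6/11 → sign −
signature = (1, 4, 0)

Answer: (1, 4, 0)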